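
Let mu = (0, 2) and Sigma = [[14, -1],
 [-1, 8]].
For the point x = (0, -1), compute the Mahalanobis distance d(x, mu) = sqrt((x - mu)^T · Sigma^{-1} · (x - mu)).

Step 1 — centre the observation: (x - mu) = (0, -3).

Step 2 — invert Sigma. det(Sigma) = 14·8 - (-1)² = 111.
  Sigma^{-1} = (1/det) · [[d, -b], [-b, a]] = [[0.0721, 0.009],
 [0.009, 0.1261]].

Step 3 — form the quadratic (x - mu)^T · Sigma^{-1} · (x - mu):
  Sigma^{-1} · (x - mu) = (-0.027, -0.3784).
  (x - mu)^T · [Sigma^{-1} · (x - mu)] = (0)·(-0.027) + (-3)·(-0.3784) = 1.1351.

Step 4 — take square root: d = √(1.1351) ≈ 1.0654.

d(x, mu) = √(1.1351) ≈ 1.0654


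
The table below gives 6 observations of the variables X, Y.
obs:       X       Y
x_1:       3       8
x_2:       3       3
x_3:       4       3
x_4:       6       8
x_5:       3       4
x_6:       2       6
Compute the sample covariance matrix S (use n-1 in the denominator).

Step 1 — column means:
  mean(X) = (3 + 3 + 4 + 6 + 3 + 2) / 6 = 21/6 = 3.5
  mean(Y) = (8 + 3 + 3 + 8 + 4 + 6) / 6 = 32/6 = 5.3333

Step 2 — sample covariance S[i,j] = (1/(n-1)) · Σ_k (x_{k,i} - mean_i) · (x_{k,j} - mean_j), with n-1 = 5.
  S[X,X] = ((-0.5)·(-0.5) + (-0.5)·(-0.5) + (0.5)·(0.5) + (2.5)·(2.5) + (-0.5)·(-0.5) + (-1.5)·(-1.5)) / 5 = 9.5/5 = 1.9
  S[X,Y] = ((-0.5)·(2.6667) + (-0.5)·(-2.3333) + (0.5)·(-2.3333) + (2.5)·(2.6667) + (-0.5)·(-1.3333) + (-1.5)·(0.6667)) / 5 = 5/5 = 1
  S[Y,Y] = ((2.6667)·(2.6667) + (-2.3333)·(-2.3333) + (-2.3333)·(-2.3333) + (2.6667)·(2.6667) + (-1.3333)·(-1.3333) + (0.6667)·(0.6667)) / 5 = 27.3333/5 = 5.4667

S is symmetric (S[j,i] = S[i,j]). Assembling:

S = [[1.9, 1],
 [1, 5.4667]]


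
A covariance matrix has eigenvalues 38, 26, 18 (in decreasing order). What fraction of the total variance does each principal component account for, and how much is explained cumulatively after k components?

Step 1 — total variance = trace(Sigma) = Σ λ_i = 38 + 26 + 18 = 82.

Step 2 — fraction explained by component i = λ_i / Σ λ:
  PC1: 38/82 = 0.4634
  PC2: 26/82 = 0.3171
  PC3: 18/82 = 0.2195

Step 3 — cumulative fraction after k components = (λ_1 + ... + λ_k) / Σ λ:
  k = 1: 38/82 = 0.4634
  k = 2: (38 + 26)/82 = 64/82 = 0.7805
  k = 3: (38 + 26 + 18)/82 = 82/82 = 1

Summary (fraction, with percent):

explained: PC1 0.4634 (46.34%), PC2 0.3171 (31.71%), PC3 0.2195 (21.95%);  cumulative: 0.4634, 0.7805, 1


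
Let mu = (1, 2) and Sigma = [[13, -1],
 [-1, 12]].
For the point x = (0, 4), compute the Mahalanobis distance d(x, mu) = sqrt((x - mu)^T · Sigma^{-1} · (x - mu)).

Step 1 — centre the observation: (x - mu) = (-1, 2).

Step 2 — invert Sigma. det(Sigma) = 13·12 - (-1)² = 155.
  Sigma^{-1} = (1/det) · [[d, -b], [-b, a]] = [[0.0774, 0.0065],
 [0.0065, 0.0839]].

Step 3 — form the quadratic (x - mu)^T · Sigma^{-1} · (x - mu):
  Sigma^{-1} · (x - mu) = (-0.0645, 0.1613).
  (x - mu)^T · [Sigma^{-1} · (x - mu)] = (-1)·(-0.0645) + (2)·(0.1613) = 0.3871.

Step 4 — take square root: d = √(0.3871) ≈ 0.6222.

d(x, mu) = √(0.3871) ≈ 0.6222


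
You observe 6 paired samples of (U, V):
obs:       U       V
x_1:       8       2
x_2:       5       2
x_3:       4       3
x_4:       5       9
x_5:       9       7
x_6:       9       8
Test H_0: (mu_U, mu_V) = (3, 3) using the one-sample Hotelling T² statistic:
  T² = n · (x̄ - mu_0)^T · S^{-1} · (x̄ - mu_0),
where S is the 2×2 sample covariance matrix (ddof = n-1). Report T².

Step 1 — sample mean vector:
  mean(U) = (8 + 5 + 4 + 5 + 9 + 9) / 6 = 40/6 = 6.6667
  mean(V) = (2 + 2 + 3 + 9 + 7 + 8) / 6 = 31/6 = 5.1667
  x̄ = (6.6667, 5.1667),  deviation x̄ - mu_0 = (6.6667, 5.1667) - (3, 3) = (3.6667, 2.1667).

Step 2 — sample covariance matrix, S[i,j] = (1/(n-1)) · Σ_k (x_{k,i} - mean_i) · (x_{k,j} - mean_j), divisor n-1 = 5:
  S[U,U] = ((1.3333)·(1.3333) + (-1.6667)·(-1.6667) + (-2.6667)·(-2.6667) + (-1.6667)·(-1.6667) + (2.3333)·(2.3333) + (2.3333)·(2.3333)) / 5 = 25.3333/5 = 5.0667
  S[U,V] = ((1.3333)·(-3.1667) + (-1.6667)·(-3.1667) + (-2.6667)·(-2.1667) + (-1.6667)·(3.8333) + (2.3333)·(1.8333) + (2.3333)·(2.8333)) / 5 = 11.3333/5 = 2.2667
  S[V,V] = ((-3.1667)·(-3.1667) + (-3.1667)·(-3.1667) + (-2.1667)·(-2.1667) + (3.8333)·(3.8333) + (1.8333)·(1.8333) + (2.8333)·(2.8333)) / 5 = 50.8333/5 = 10.1667
  S = [[5.0667, 2.2667],
 [2.2667, 10.1667]].

Step 3 — invert S. det(S) = 5.0667·10.1667 - (2.2667)² = 46.3733.
  S^{-1} = (1/det) · [[d, -b], [-b, a]] = [[0.2192, -0.0489],
 [-0.0489, 0.1093]].

Step 4 — quadratic form (x̄ - mu_0)^T · S^{-1} · (x̄ - mu_0):
  S^{-1} · (x̄ - mu_0) = (0.698, 0.0575),
  (x̄ - mu_0)^T · [...] = (3.6667)·(0.698) + (2.1667)·(0.0575) = 2.6838.

Step 5 — scale by n: T² = 6 · 2.6838 = 16.1026.

T² ≈ 16.1026


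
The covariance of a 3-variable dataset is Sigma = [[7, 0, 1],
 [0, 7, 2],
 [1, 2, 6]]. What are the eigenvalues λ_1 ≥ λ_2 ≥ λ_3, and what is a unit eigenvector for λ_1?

Step 1 — characteristic polynomial p(λ) = det(λI - Sigma) = λ³ - tr·λ² + c_1·λ - det, where tr = trace, c_1 = sum of the principal 2×2 minors, det = det(Sigma):
  tr = 7 + 7 + 6 = 20,
  c_1 = (7·7 - (0)²) + (7·6 - (1)²) + (7·6 - (2)²) = 49 + 41 + 38 = 128,
  det = 7·(7·6 - (2)²) - (0)·((0)·6 - (2)·(1)) + (1)·((0)·(2) - 7·(1)) = 7·(38) - (0)·(-2) + (1)·(-7) = 259.
  So p(λ) = λ³ - 20λ² + 128λ - 259.
Step 2 — look for an integer root (rational root theorem: any rational root is an integer divisor of 259). Testing λ = 7:
  p(7) = 343 - 980 + 896 - 259 = 0  ✓
  Dividing out (λ - 7): p(λ) = (λ - 7)(λ² - 13λ + 37).
Step 3 — remaining eigenvalues from the quadratic λ² - 13λ + 37 = 0:
  Δ = 13² - 4·37 = 169 - 148 = 21,  λ = (13 ± √21)/2 = (13 ± 4.5826)/2 ≈ 8.7913 or 4.2087.
  Sorted: λ_1 = 8.7913,  λ_2 = 7,  λ_3 = 4.2087  (check: sum = 20 = tr ✓).

Step 4 — unit eigenvector for λ_1 ≈ 8.7913: v spans the null space of (Sigma - λ_1 I), whose rows are
  r_1 = (-1.7913, 0, 1),  r_2 = (0, -1.7913, 2),  r_3 = (1, 2, -2.7913).
  v is orthogonal to every row, so take v ∝ r_1 × r_2 = ((0)·(2) - (1)·(-1.7913), (1)·(0) - (-1.7913)·(2), (-1.7913)·(-1.7913) - (0)·(0)) ≈ (1.7913, 3.5826, 3.2087).
  Let u = (1.7913, 3.5826, 3.2087).
  ||u|| = √((1.7913)² + (3.5826)² + (3.2087)²) = √(26.3394) ≈ 5.1322,  v_1 = u/||u|| ≈ (0.349, 0.6981, 0.6252) (||v_1|| = 1).

λ_1 = 8.7913,  λ_2 = 7,  λ_3 = 4.2087;  v_1 ≈ (0.349, 0.6981, 0.6252)


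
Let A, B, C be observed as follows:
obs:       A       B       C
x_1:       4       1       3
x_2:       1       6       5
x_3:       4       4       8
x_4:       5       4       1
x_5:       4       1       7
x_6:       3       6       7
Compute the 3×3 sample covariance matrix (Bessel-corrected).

Step 1 — column means:
  mean(A) = (4 + 1 + 4 + 5 + 4 + 3) / 6 = 21/6 = 3.5
  mean(B) = (1 + 6 + 4 + 4 + 1 + 6) / 6 = 22/6 = 3.6667
  mean(C) = (3 + 5 + 8 + 1 + 7 + 7) / 6 = 31/6 = 5.1667

Step 2 — sample covariance S[i,j] = (1/(n-1)) · Σ_k (x_{k,i} - mean_i) · (x_{k,j} - mean_j), with n-1 = 5.
  S[A,A] = ((0.5)·(0.5) + (-2.5)·(-2.5) + (0.5)·(0.5) + (1.5)·(1.5) + (0.5)·(0.5) + (-0.5)·(-0.5)) / 5 = 9.5/5 = 1.9
  S[A,B] = ((0.5)·(-2.6667) + (-2.5)·(2.3333) + (0.5)·(0.3333) + (1.5)·(0.3333) + (0.5)·(-2.6667) + (-0.5)·(2.3333)) / 5 = -9/5 = -1.8
  S[A,C] = ((0.5)·(-2.1667) + (-2.5)·(-0.1667) + (0.5)·(2.8333) + (1.5)·(-4.1667) + (0.5)·(1.8333) + (-0.5)·(1.8333)) / 5 = -5.5/5 = -1.1
  S[B,B] = ((-2.6667)·(-2.6667) + (2.3333)·(2.3333) + (0.3333)·(0.3333) + (0.3333)·(0.3333) + (-2.6667)·(-2.6667) + (2.3333)·(2.3333)) / 5 = 25.3333/5 = 5.0667
  S[B,C] = ((-2.6667)·(-2.1667) + (2.3333)·(-0.1667) + (0.3333)·(2.8333) + (0.3333)·(-4.1667) + (-2.6667)·(1.8333) + (2.3333)·(1.8333)) / 5 = 4.3333/5 = 0.8667
  S[C,C] = ((-2.1667)·(-2.1667) + (-0.1667)·(-0.1667) + (2.8333)·(2.8333) + (-4.1667)·(-4.1667) + (1.8333)·(1.8333) + (1.8333)·(1.8333)) / 5 = 36.8333/5 = 7.3667

S is symmetric (S[j,i] = S[i,j]). Assembling:

S = [[1.9, -1.8, -1.1],
 [-1.8, 5.0667, 0.8667],
 [-1.1, 0.8667, 7.3667]]


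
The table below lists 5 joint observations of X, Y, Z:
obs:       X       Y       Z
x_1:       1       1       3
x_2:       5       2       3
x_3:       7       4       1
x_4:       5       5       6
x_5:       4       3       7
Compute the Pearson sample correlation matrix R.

Step 1 — column means:
  mean(X) = (1 + 5 + 7 + 5 + 4) / 5 = 22/5 = 4.4
  mean(Y) = (1 + 2 + 4 + 5 + 3) / 5 = 15/5 = 3
  mean(Z) = (3 + 3 + 1 + 6 + 7) / 5 = 20/5 = 4

Step 2 — sample variances and covariances s[i,j] = (1/(n-1)) · Σ_k (x_{k,i} - mean_i) · (x_{k,j} - mean_j), with n-1 = 4:
  s[X,X] = ((-3.4)·(-3.4) + (0.6)·(0.6) + (2.6)·(2.6) + (0.6)·(0.6) + (-0.4)·(-0.4)) / 4 = 19.2/4 = 4.8
  s[X,Y] = ((-3.4)·(-2) + (0.6)·(-1) + (2.6)·(1) + (0.6)·(2) + (-0.4)·(0)) / 4 = 10/4 = 2.5
  s[X,Z] = ((-3.4)·(-1) + (0.6)·(-1) + (2.6)·(-3) + (0.6)·(2) + (-0.4)·(3)) / 4 = -5/4 = -1.25
  s[Y,Y] = ((-2)·(-2) + (-1)·(-1) + (1)·(1) + (2)·(2) + (0)·(0)) / 4 = 10/4 = 2.5
  s[Y,Z] = ((-2)·(-1) + (-1)·(-1) + (1)·(-3) + (2)·(2) + (0)·(3)) / 4 = 4/4 = 1
  s[Z,Z] = ((-1)·(-1) + (-1)·(-1) + (-3)·(-3) + (2)·(2) + (3)·(3)) / 4 = 24/4 = 6
  Sample standard deviations s_i = √(s[i,i]):
  s(X) = √(4.8) = 2.1909
  s(Y) = √(2.5) = 1.5811
  s(Z) = √(6) = 2.4495

Step 3 — r_{ij} = s_{ij} / (s_i · s_j):
  r[X,X] = 1 (diagonal).
  r[X,Y] = 2.5 / (2.1909 · 1.5811) = 2.5 / 3.4641 = 0.7217
  r[X,Z] = -1.25 / (2.1909 · 2.4495) = -1.25 / 5.3666 = -0.2329
  r[Y,Y] = 1 (diagonal).
  r[Y,Z] = 1 / (1.5811 · 2.4495) = 1 / 3.873 = 0.2582
  r[Z,Z] = 1 (diagonal).

R is symmetric with unit diagonal. Assembling:

R = [[1, 0.7217, -0.2329],
 [0.7217, 1, 0.2582],
 [-0.2329, 0.2582, 1]]


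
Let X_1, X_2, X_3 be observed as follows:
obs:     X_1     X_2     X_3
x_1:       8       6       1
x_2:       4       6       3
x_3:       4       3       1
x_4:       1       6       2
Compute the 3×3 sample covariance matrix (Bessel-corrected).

Step 1 — column means:
  mean(X_1) = (8 + 4 + 4 + 1) / 4 = 17/4 = 4.25
  mean(X_2) = (6 + 6 + 3 + 6) / 4 = 21/4 = 5.25
  mean(X_3) = (1 + 3 + 1 + 2) / 4 = 7/4 = 1.75

Step 2 — sample covariance S[i,j] = (1/(n-1)) · Σ_k (x_{k,i} - mean_i) · (x_{k,j} - mean_j), with n-1 = 3.
  S[X_1,X_1] = ((3.75)·(3.75) + (-0.25)·(-0.25) + (-0.25)·(-0.25) + (-3.25)·(-3.25)) / 3 = 24.75/3 = 8.25
  S[X_1,X_2] = ((3.75)·(0.75) + (-0.25)·(0.75) + (-0.25)·(-2.25) + (-3.25)·(0.75)) / 3 = 0.75/3 = 0.25
  S[X_1,X_3] = ((3.75)·(-0.75) + (-0.25)·(1.25) + (-0.25)·(-0.75) + (-3.25)·(0.25)) / 3 = -3.75/3 = -1.25
  S[X_2,X_2] = ((0.75)·(0.75) + (0.75)·(0.75) + (-2.25)·(-2.25) + (0.75)·(0.75)) / 3 = 6.75/3 = 2.25
  S[X_2,X_3] = ((0.75)·(-0.75) + (0.75)·(1.25) + (-2.25)·(-0.75) + (0.75)·(0.25)) / 3 = 2.25/3 = 0.75
  S[X_3,X_3] = ((-0.75)·(-0.75) + (1.25)·(1.25) + (-0.75)·(-0.75) + (0.25)·(0.25)) / 3 = 2.75/3 = 0.9167

S is symmetric (S[j,i] = S[i,j]). Assembling:

S = [[8.25, 0.25, -1.25],
 [0.25, 2.25, 0.75],
 [-1.25, 0.75, 0.9167]]


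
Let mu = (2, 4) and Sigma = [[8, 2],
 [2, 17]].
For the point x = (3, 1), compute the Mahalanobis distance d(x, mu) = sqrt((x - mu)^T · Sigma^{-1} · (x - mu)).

Step 1 — centre the observation: (x - mu) = (1, -3).

Step 2 — invert Sigma. det(Sigma) = 8·17 - (2)² = 132.
  Sigma^{-1} = (1/det) · [[d, -b], [-b, a]] = [[0.1288, -0.0152],
 [-0.0152, 0.0606]].

Step 3 — form the quadratic (x - mu)^T · Sigma^{-1} · (x - mu):
  Sigma^{-1} · (x - mu) = (0.1742, -0.197).
  (x - mu)^T · [Sigma^{-1} · (x - mu)] = (1)·(0.1742) + (-3)·(-0.197) = 0.7652.

Step 4 — take square root: d = √(0.7652) ≈ 0.8747.

d(x, mu) = √(0.7652) ≈ 0.8747


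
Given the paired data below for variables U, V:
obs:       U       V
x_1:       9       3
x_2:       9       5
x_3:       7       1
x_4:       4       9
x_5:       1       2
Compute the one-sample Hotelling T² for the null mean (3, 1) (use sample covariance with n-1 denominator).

Step 1 — sample mean vector:
  mean(U) = (9 + 9 + 7 + 4 + 1) / 5 = 30/5 = 6
  mean(V) = (3 + 5 + 1 + 9 + 2) / 5 = 20/5 = 4
  x̄ = (6, 4),  deviation x̄ - mu_0 = (6, 4) - (3, 1) = (3, 3).

Step 2 — sample covariance matrix, S[i,j] = (1/(n-1)) · Σ_k (x_{k,i} - mean_i) · (x_{k,j} - mean_j), divisor n-1 = 4:
  S[U,U] = ((3)·(3) + (3)·(3) + (1)·(1) + (-2)·(-2) + (-5)·(-5)) / 4 = 48/4 = 12
  S[U,V] = ((3)·(-1) + (3)·(1) + (1)·(-3) + (-2)·(5) + (-5)·(-2)) / 4 = -3/4 = -0.75
  S[V,V] = ((-1)·(-1) + (1)·(1) + (-3)·(-3) + (5)·(5) + (-2)·(-2)) / 4 = 40/4 = 10
  S = [[12, -0.75],
 [-0.75, 10]].

Step 3 — invert S. det(S) = 12·10 - (-0.75)² = 119.4375.
  S^{-1} = (1/det) · [[d, -b], [-b, a]] = [[0.0837, 0.0063],
 [0.0063, 0.1005]].

Step 4 — quadratic form (x̄ - mu_0)^T · S^{-1} · (x̄ - mu_0):
  S^{-1} · (x̄ - mu_0) = (0.27, 0.3203),
  (x̄ - mu_0)^T · [...] = (3)·(0.27) + (3)·(0.3203) = 1.7708.

Step 5 — scale by n: T² = 5 · 1.7708 = 8.854.

T² ≈ 8.854


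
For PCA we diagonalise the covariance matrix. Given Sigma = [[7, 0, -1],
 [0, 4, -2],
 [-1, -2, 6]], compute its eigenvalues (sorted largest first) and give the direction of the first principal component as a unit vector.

Step 1 — characteristic polynomial p(λ) = det(λI - Sigma) = λ³ - tr·λ² + c_1·λ - det, where tr = trace, c_1 = sum of the principal 2×2 minors, det = det(Sigma):
  tr = 7 + 4 + 6 = 17,
  c_1 = (7·4 - (0)²) + (7·6 - (-1)²) + (4·6 - (-2)²) = 28 + 41 + 20 = 89,
  det = 7·(4·6 - (-2)²) - (0)·((0)·6 - (-2)·(-1)) + (-1)·((0)·(-2) - 4·(-1)) = 7·(20) - (0)·(-2) + (-1)·(4) = 136.
  So p(λ) = λ³ - 17λ² + 89λ - 136.
Step 2 — look for an integer root (rational root theorem: any rational root is an integer divisor of 136). Testing λ = 8:
  p(8) = 512 - 1088 + 712 - 136 = 0  ✓
  Dividing out (λ - 8): p(λ) = (λ - 8)(λ² - 9λ + 17).
Step 3 — remaining eigenvalues from the quadratic λ² - 9λ + 17 = 0:
  Δ = 9² - 4·17 = 81 - 68 = 13,  λ = (9 ± √13)/2 = (9 ± 3.6056)/2 ≈ 6.3028 or 2.6972.
  Sorted: λ_1 = 8,  λ_2 = 6.3028,  λ_3 = 2.6972  (check: sum = 17 = tr ✓).

Step 4 — unit eigenvector for λ_1 = 8: v spans the null space of (Sigma - λ_1 I), whose rows are
  r_1 = (-1, 0, -1),  r_2 = (0, -4, -2),  r_3 = (-1, -2, -2).
  v is orthogonal to every row, so take v ∝ r_1 × r_2 = ((0)·(-2) - (-1)·(-4), (-1)·(0) - (-1)·(-2), (-1)·(-4) - (0)·(0)) = (-4, -2, 4).
  Rescale (divide by 2; multiply by -1 so the first nonzero entry is positive): u = (2, 1, -2).
  ||u|| = √((2)² + (1)² + (-2)²) = √(9) = 3,  v_1 = u/||u|| ≈ (0.6667, 0.3333, -0.6667) (||v_1|| = 1).

λ_1 = 8,  λ_2 = 6.3028,  λ_3 = 2.6972;  v_1 ≈ (0.6667, 0.3333, -0.6667)


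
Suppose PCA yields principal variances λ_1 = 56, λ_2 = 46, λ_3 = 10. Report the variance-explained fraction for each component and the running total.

Step 1 — total variance = trace(Sigma) = Σ λ_i = 56 + 46 + 10 = 112.

Step 2 — fraction explained by component i = λ_i / Σ λ:
  PC1: 56/112 = 0.5
  PC2: 46/112 = 0.4107
  PC3: 10/112 = 0.0893

Step 3 — cumulative fraction after k components = (λ_1 + ... + λ_k) / Σ λ:
  k = 1: 56/112 = 0.5
  k = 2: (56 + 46)/112 = 102/112 = 0.9107
  k = 3: (56 + 46 + 10)/112 = 112/112 = 1

Summary (fraction, with percent):

explained: PC1 0.5 (50%), PC2 0.4107 (41.07%), PC3 0.0893 (8.93%);  cumulative: 0.5, 0.9107, 1


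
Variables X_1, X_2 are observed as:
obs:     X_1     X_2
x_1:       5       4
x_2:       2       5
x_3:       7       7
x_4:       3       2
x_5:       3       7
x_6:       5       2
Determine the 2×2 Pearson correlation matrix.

Step 1 — column means:
  mean(X_1) = (5 + 2 + 7 + 3 + 3 + 5) / 6 = 25/6 = 4.1667
  mean(X_2) = (4 + 5 + 7 + 2 + 7 + 2) / 6 = 27/6 = 4.5

Step 2 — sample variances and covariances s[i,j] = (1/(n-1)) · Σ_k (x_{k,i} - mean_i) · (x_{k,j} - mean_j), with n-1 = 5:
  s[X_1,X_1] = ((0.8333)·(0.8333) + (-2.1667)·(-2.1667) + (2.8333)·(2.8333) + (-1.1667)·(-1.1667) + (-1.1667)·(-1.1667) + (0.8333)·(0.8333)) / 5 = 16.8333/5 = 3.3667
  s[X_1,X_2] = ((0.8333)·(-0.5) + (-2.1667)·(0.5) + (2.8333)·(2.5) + (-1.1667)·(-2.5) + (-1.1667)·(2.5) + (0.8333)·(-2.5)) / 5 = 3.5/5 = 0.7
  s[X_2,X_2] = ((-0.5)·(-0.5) + (0.5)·(0.5) + (2.5)·(2.5) + (-2.5)·(-2.5) + (2.5)·(2.5) + (-2.5)·(-2.5)) / 5 = 25.5/5 = 5.1
  Sample standard deviations s_i = √(s[i,i]):
  s(X_1) = √(3.3667) = 1.8348
  s(X_2) = √(5.1) = 2.2583

Step 3 — r_{ij} = s_{ij} / (s_i · s_j):
  r[X_1,X_1] = 1 (diagonal).
  r[X_1,X_2] = 0.7 / (1.8348 · 2.2583) = 0.7 / 4.1437 = 0.1689
  r[X_2,X_2] = 1 (diagonal).

R is symmetric with unit diagonal. Assembling:

R = [[1, 0.1689],
 [0.1689, 1]]


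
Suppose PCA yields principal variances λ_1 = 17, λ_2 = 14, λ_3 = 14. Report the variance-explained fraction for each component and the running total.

Step 1 — total variance = trace(Sigma) = Σ λ_i = 17 + 14 + 14 = 45.

Step 2 — fraction explained by component i = λ_i / Σ λ:
  PC1: 17/45 = 0.3778
  PC2: 14/45 = 0.3111
  PC3: 14/45 = 0.3111

Step 3 — cumulative fraction after k components = (λ_1 + ... + λ_k) / Σ λ:
  k = 1: 17/45 = 0.3778
  k = 2: (17 + 14)/45 = 31/45 = 0.6889
  k = 3: (17 + 14 + 14)/45 = 45/45 = 1

Summary (fraction, with percent):

explained: PC1 0.3778 (37.78%), PC2 0.3111 (31.11%), PC3 0.3111 (31.11%);  cumulative: 0.3778, 0.6889, 1


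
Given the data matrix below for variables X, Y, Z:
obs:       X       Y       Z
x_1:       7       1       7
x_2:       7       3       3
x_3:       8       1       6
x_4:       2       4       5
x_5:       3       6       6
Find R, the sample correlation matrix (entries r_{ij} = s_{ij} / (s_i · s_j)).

Step 1 — column means:
  mean(X) = (7 + 7 + 8 + 2 + 3) / 5 = 27/5 = 5.4
  mean(Y) = (1 + 3 + 1 + 4 + 6) / 5 = 15/5 = 3
  mean(Z) = (7 + 3 + 6 + 5 + 6) / 5 = 27/5 = 5.4

Step 2 — sample variances and covariances s[i,j] = (1/(n-1)) · Σ_k (x_{k,i} - mean_i) · (x_{k,j} - mean_j), with n-1 = 4:
  s[X,X] = ((1.6)·(1.6) + (1.6)·(1.6) + (2.6)·(2.6) + (-3.4)·(-3.4) + (-2.4)·(-2.4)) / 4 = 29.2/4 = 7.3
  s[X,Y] = ((1.6)·(-2) + (1.6)·(0) + (2.6)·(-2) + (-3.4)·(1) + (-2.4)·(3)) / 4 = -19/4 = -4.75
  s[X,Z] = ((1.6)·(1.6) + (1.6)·(-2.4) + (2.6)·(0.6) + (-3.4)·(-0.4) + (-2.4)·(0.6)) / 4 = 0.2/4 = 0.05
  s[Y,Y] = ((-2)·(-2) + (0)·(0) + (-2)·(-2) + (1)·(1) + (3)·(3)) / 4 = 18/4 = 4.5
  s[Y,Z] = ((-2)·(1.6) + (0)·(-2.4) + (-2)·(0.6) + (1)·(-0.4) + (3)·(0.6)) / 4 = -3/4 = -0.75
  s[Z,Z] = ((1.6)·(1.6) + (-2.4)·(-2.4) + (0.6)·(0.6) + (-0.4)·(-0.4) + (0.6)·(0.6)) / 4 = 9.2/4 = 2.3
  Sample standard deviations s_i = √(s[i,i]):
  s(X) = √(7.3) = 2.7019
  s(Y) = √(4.5) = 2.1213
  s(Z) = √(2.3) = 1.5166

Step 3 — r_{ij} = s_{ij} / (s_i · s_j):
  r[X,X] = 1 (diagonal).
  r[X,Y] = -4.75 / (2.7019 · 2.1213) = -4.75 / 5.7315 = -0.8288
  r[X,Z] = 0.05 / (2.7019 · 1.5166) = 0.05 / 4.0976 = 0.0122
  r[Y,Y] = 1 (diagonal).
  r[Y,Z] = -0.75 / (2.1213 · 1.5166) = -0.75 / 3.2171 = -0.2331
  r[Z,Z] = 1 (diagonal).

R is symmetric with unit diagonal. Assembling:

R = [[1, -0.8288, 0.0122],
 [-0.8288, 1, -0.2331],
 [0.0122, -0.2331, 1]]


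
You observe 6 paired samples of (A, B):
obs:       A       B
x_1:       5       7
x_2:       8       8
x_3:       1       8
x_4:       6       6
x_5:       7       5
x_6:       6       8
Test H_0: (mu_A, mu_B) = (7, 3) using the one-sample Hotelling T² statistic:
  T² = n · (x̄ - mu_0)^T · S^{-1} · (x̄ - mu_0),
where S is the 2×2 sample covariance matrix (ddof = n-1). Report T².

Step 1 — sample mean vector:
  mean(A) = (5 + 8 + 1 + 6 + 7 + 6) / 6 = 33/6 = 5.5
  mean(B) = (7 + 8 + 8 + 6 + 5 + 8) / 6 = 42/6 = 7
  x̄ = (5.5, 7),  deviation x̄ - mu_0 = (5.5, 7) - (7, 3) = (-1.5, 4).

Step 2 — sample covariance matrix, S[i,j] = (1/(n-1)) · Σ_k (x_{k,i} - mean_i) · (x_{k,j} - mean_j), divisor n-1 = 5:
  S[A,A] = ((-0.5)·(-0.5) + (2.5)·(2.5) + (-4.5)·(-4.5) + (0.5)·(0.5) + (1.5)·(1.5) + (0.5)·(0.5)) / 5 = 29.5/5 = 5.9
  S[A,B] = ((-0.5)·(0) + (2.5)·(1) + (-4.5)·(1) + (0.5)·(-1) + (1.5)·(-2) + (0.5)·(1)) / 5 = -5/5 = -1
  S[B,B] = ((0)·(0) + (1)·(1) + (1)·(1) + (-1)·(-1) + (-2)·(-2) + (1)·(1)) / 5 = 8/5 = 1.6
  S = [[5.9, -1],
 [-1, 1.6]].

Step 3 — invert S. det(S) = 5.9·1.6 - (-1)² = 8.44.
  S^{-1} = (1/det) · [[d, -b], [-b, a]] = [[0.1896, 0.1185],
 [0.1185, 0.6991]].

Step 4 — quadratic form (x̄ - mu_0)^T · S^{-1} · (x̄ - mu_0):
  S^{-1} · (x̄ - mu_0) = (0.1896, 2.6185),
  (x̄ - mu_0)^T · [...] = (-1.5)·(0.1896) + (4)·(2.6185) = 10.1896.

Step 5 — scale by n: T² = 6 · 10.1896 = 61.1374.

T² ≈ 61.1374


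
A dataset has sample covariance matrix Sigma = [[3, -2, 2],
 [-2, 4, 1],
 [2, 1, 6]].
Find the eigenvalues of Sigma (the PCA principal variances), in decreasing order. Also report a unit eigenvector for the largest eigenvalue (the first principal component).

Step 1 — characteristic polynomial p(λ) = det(λI - Sigma) = λ³ - tr·λ² + c_1·λ - det, where tr = trace, c_1 = sum of the principal 2×2 minors, det = det(Sigma):
  tr = 3 + 4 + 6 = 13,
  c_1 = (3·4 - (-2)²) + (3·6 - (2)²) + (4·6 - (1)²) = 8 + 14 + 23 = 45,
  det = 3·(4·6 - (1)²) - (-2)·((-2)·6 - (1)·(2)) + (2)·((-2)·(1) - 4·(2)) = 3·(23) - (-2)·(-14) + (2)·(-10) = 21.
  So p(λ) = λ³ - 13λ² + 45λ - 21.
Step 2 — look for an integer root (rational root theorem: any rational root is an integer divisor of 21). Testing λ = 7:
  p(7) = 343 - 637 + 315 - 21 = 0  ✓
  Dividing out (λ - 7): p(λ) = (λ - 7)(λ² - 6λ + 3).
Step 3 — remaining eigenvalues from the quadratic λ² - 6λ + 3 = 0:
  Δ = 6² - 4·3 = 36 - 12 = 24,  λ = (6 ± √24)/2 = (6 ± 4.899)/2 ≈ 5.4495 or 0.5505.
  Sorted: λ_1 = 7,  λ_2 = 5.4495,  λ_3 = 0.5505  (check: sum = 13 = tr ✓).

Step 4 — unit eigenvector for λ_1 = 7: v spans the null space of (Sigma - λ_1 I), whose rows are
  r_1 = (-4, -2, 2),  r_2 = (-2, -3, 1),  r_3 = (2, 1, -1).
  v is orthogonal to every row, so take v ∝ r_1 × r_2 = ((-2)·(1) - (2)·(-3), (2)·(-2) - (-4)·(1), (-4)·(-3) - (-2)·(-2)) = (4, 0, 8).
  Rescale (divide by 4): u = (1, 0, 2).
  ||u|| = √((1)² + (0)² + (2)²) = √(5) ≈ 2.2361,  v_1 = u/||u|| ≈ (0.4472, 0, 0.8944) (||v_1|| = 1).

λ_1 = 7,  λ_2 = 5.4495,  λ_3 = 0.5505;  v_1 ≈ (0.4472, 0, 0.8944)


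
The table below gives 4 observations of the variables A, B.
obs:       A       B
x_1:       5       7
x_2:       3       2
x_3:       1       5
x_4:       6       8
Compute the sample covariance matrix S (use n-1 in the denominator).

Step 1 — column means:
  mean(A) = (5 + 3 + 1 + 6) / 4 = 15/4 = 3.75
  mean(B) = (7 + 2 + 5 + 8) / 4 = 22/4 = 5.5

Step 2 — sample covariance S[i,j] = (1/(n-1)) · Σ_k (x_{k,i} - mean_i) · (x_{k,j} - mean_j), with n-1 = 3.
  S[A,A] = ((1.25)·(1.25) + (-0.75)·(-0.75) + (-2.75)·(-2.75) + (2.25)·(2.25)) / 3 = 14.75/3 = 4.9167
  S[A,B] = ((1.25)·(1.5) + (-0.75)·(-3.5) + (-2.75)·(-0.5) + (2.25)·(2.5)) / 3 = 11.5/3 = 3.8333
  S[B,B] = ((1.5)·(1.5) + (-3.5)·(-3.5) + (-0.5)·(-0.5) + (2.5)·(2.5)) / 3 = 21/3 = 7

S is symmetric (S[j,i] = S[i,j]). Assembling:

S = [[4.9167, 3.8333],
 [3.8333, 7]]


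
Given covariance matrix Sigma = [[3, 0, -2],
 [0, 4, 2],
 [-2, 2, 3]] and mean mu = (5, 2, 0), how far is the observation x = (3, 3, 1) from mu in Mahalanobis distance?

Step 1 — centre the observation: (x - mu) = (-2, 1, 1).

Step 2 — invert Sigma (cofactor / det for 3×3, or solve directly):
  Sigma^{-1} = [[1, -0.5, 1],
 [-0.5, 0.625, -0.75],
 [1, -0.75, 1.5]].

Step 3 — form the quadratic (x - mu)^T · Sigma^{-1} · (x - mu):
  Sigma^{-1} · (x - mu) = (-1.5, 0.875, -1.25).
  (x - mu)^T · [Sigma^{-1} · (x - mu)] = (-2)·(-1.5) + (1)·(0.875) + (1)·(-1.25) = 2.625.

Step 4 — take square root: d = √(2.625) ≈ 1.6202.

d(x, mu) = √(2.625) ≈ 1.6202


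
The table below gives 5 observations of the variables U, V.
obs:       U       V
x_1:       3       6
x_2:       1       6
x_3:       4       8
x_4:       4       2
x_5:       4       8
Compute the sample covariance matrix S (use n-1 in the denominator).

Step 1 — column means:
  mean(U) = (3 + 1 + 4 + 4 + 4) / 5 = 16/5 = 3.2
  mean(V) = (6 + 6 + 8 + 2 + 8) / 5 = 30/5 = 6

Step 2 — sample covariance S[i,j] = (1/(n-1)) · Σ_k (x_{k,i} - mean_i) · (x_{k,j} - mean_j), with n-1 = 4.
  S[U,U] = ((-0.2)·(-0.2) + (-2.2)·(-2.2) + (0.8)·(0.8) + (0.8)·(0.8) + (0.8)·(0.8)) / 4 = 6.8/4 = 1.7
  S[U,V] = ((-0.2)·(0) + (-2.2)·(0) + (0.8)·(2) + (0.8)·(-4) + (0.8)·(2)) / 4 = 0/4 = 0
  S[V,V] = ((0)·(0) + (0)·(0) + (2)·(2) + (-4)·(-4) + (2)·(2)) / 4 = 24/4 = 6

S is symmetric (S[j,i] = S[i,j]). Assembling:

S = [[1.7, 0],
 [0, 6]]


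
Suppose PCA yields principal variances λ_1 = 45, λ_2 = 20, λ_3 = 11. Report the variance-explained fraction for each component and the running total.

Step 1 — total variance = trace(Sigma) = Σ λ_i = 45 + 20 + 11 = 76.

Step 2 — fraction explained by component i = λ_i / Σ λ:
  PC1: 45/76 = 0.5921
  PC2: 20/76 = 0.2632
  PC3: 11/76 = 0.1447

Step 3 — cumulative fraction after k components = (λ_1 + ... + λ_k) / Σ λ:
  k = 1: 45/76 = 0.5921
  k = 2: (45 + 20)/76 = 65/76 = 0.8553
  k = 3: (45 + 20 + 11)/76 = 76/76 = 1

Summary (fraction, with percent):

explained: PC1 0.5921 (59.21%), PC2 0.2632 (26.32%), PC3 0.1447 (14.47%);  cumulative: 0.5921, 0.8553, 1


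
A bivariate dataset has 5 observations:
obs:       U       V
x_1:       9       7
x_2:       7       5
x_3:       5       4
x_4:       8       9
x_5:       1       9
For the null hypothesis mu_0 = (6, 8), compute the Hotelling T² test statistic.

Step 1 — sample mean vector:
  mean(U) = (9 + 7 + 5 + 8 + 1) / 5 = 30/5 = 6
  mean(V) = (7 + 5 + 4 + 9 + 9) / 5 = 34/5 = 6.8
  x̄ = (6, 6.8),  deviation x̄ - mu_0 = (6, 6.8) - (6, 8) = (0, -1.2).

Step 2 — sample covariance matrix, S[i,j] = (1/(n-1)) · Σ_k (x_{k,i} - mean_i) · (x_{k,j} - mean_j), divisor n-1 = 4:
  S[U,U] = ((3)·(3) + (1)·(1) + (-1)·(-1) + (2)·(2) + (-5)·(-5)) / 4 = 40/4 = 10
  S[U,V] = ((3)·(0.2) + (1)·(-1.8) + (-1)·(-2.8) + (2)·(2.2) + (-5)·(2.2)) / 4 = -5/4 = -1.25
  S[V,V] = ((0.2)·(0.2) + (-1.8)·(-1.8) + (-2.8)·(-2.8) + (2.2)·(2.2) + (2.2)·(2.2)) / 4 = 20.8/4 = 5.2
  S = [[10, -1.25],
 [-1.25, 5.2]].

Step 3 — invert S. det(S) = 10·5.2 - (-1.25)² = 50.4375.
  S^{-1} = (1/det) · [[d, -b], [-b, a]] = [[0.1031, 0.0248],
 [0.0248, 0.1983]].

Step 4 — quadratic form (x̄ - mu_0)^T · S^{-1} · (x̄ - mu_0):
  S^{-1} · (x̄ - mu_0) = (-0.0297, -0.2379),
  (x̄ - mu_0)^T · [...] = (0)·(-0.0297) + (-1.2)·(-0.2379) = 0.2855.

Step 5 — scale by n: T² = 5 · 0.2855 = 1.4275.

T² ≈ 1.4275


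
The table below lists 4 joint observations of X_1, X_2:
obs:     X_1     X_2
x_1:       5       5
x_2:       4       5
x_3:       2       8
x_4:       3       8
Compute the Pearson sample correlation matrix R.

Step 1 — column means:
  mean(X_1) = (5 + 4 + 2 + 3) / 4 = 14/4 = 3.5
  mean(X_2) = (5 + 5 + 8 + 8) / 4 = 26/4 = 6.5

Step 2 — sample variances and covariances s[i,j] = (1/(n-1)) · Σ_k (x_{k,i} - mean_i) · (x_{k,j} - mean_j), with n-1 = 3:
  s[X_1,X_1] = ((1.5)·(1.5) + (0.5)·(0.5) + (-1.5)·(-1.5) + (-0.5)·(-0.5)) / 3 = 5/3 = 1.6667
  s[X_1,X_2] = ((1.5)·(-1.5) + (0.5)·(-1.5) + (-1.5)·(1.5) + (-0.5)·(1.5)) / 3 = -6/3 = -2
  s[X_2,X_2] = ((-1.5)·(-1.5) + (-1.5)·(-1.5) + (1.5)·(1.5) + (1.5)·(1.5)) / 3 = 9/3 = 3
  Sample standard deviations s_i = √(s[i,i]):
  s(X_1) = √(1.6667) = 1.291
  s(X_2) = √(3) = 1.7321

Step 3 — r_{ij} = s_{ij} / (s_i · s_j):
  r[X_1,X_1] = 1 (diagonal).
  r[X_1,X_2] = -2 / (1.291 · 1.7321) = -2 / 2.2361 = -0.8944
  r[X_2,X_2] = 1 (diagonal).

R is symmetric with unit diagonal. Assembling:

R = [[1, -0.8944],
 [-0.8944, 1]]


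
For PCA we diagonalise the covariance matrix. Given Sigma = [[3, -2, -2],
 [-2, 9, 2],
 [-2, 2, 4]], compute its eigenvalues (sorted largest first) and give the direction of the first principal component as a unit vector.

Step 1 — characteristic polynomial p(λ) = det(λI - Sigma) = λ³ - tr·λ² + c_1·λ - det, where tr = trace, c_1 = sum of the principal 2×2 minors, det = det(Sigma):
  tr = 3 + 9 + 4 = 16,
  c_1 = (3·9 - (-2)²) + (3·4 - (-2)²) + (9·4 - (2)²) = 23 + 8 + 32 = 63,
  det = 3·(9·4 - (2)²) - (-2)·((-2)·4 - (2)·(-2)) + (-2)·((-2)·(2) - 9·(-2)) = 3·(32) - (-2)·(-4) + (-2)·(14) = 60.
  So p(λ) = λ³ - 16λ² + 63λ - 60.
Step 2 — look for an integer root (rational root theorem: any rational root is an integer divisor of 60). Testing λ = 4:
  p(4) = 64 - 256 + 252 - 60 = 0  ✓
  Dividing out (λ - 4): p(λ) = (λ - 4)(λ² - 12λ + 15).
Step 3 — remaining eigenvalues from the quadratic λ² - 12λ + 15 = 0:
  Δ = 12² - 4·15 = 144 - 60 = 84,  λ = (12 ± √84)/2 = (12 ± 9.1652)/2 ≈ 10.5826 or 1.4174.
  Sorted: λ_1 = 10.5826,  λ_2 = 4,  λ_3 = 1.4174  (check: sum = 16 = tr ✓).

Step 4 — unit eigenvector for λ_1 ≈ 10.5826: v spans the null space of (Sigma - λ_1 I), whose rows are
  r_1 = (-7.5826, -2, -2),  r_2 = (-2, -1.5826, 2),  r_3 = (-2, 2, -6.5826).
  v is orthogonal to every row, so take v ∝ r_1 × r_2 = ((-2)·(2) - (-2)·(-1.5826), (-2)·(-2) - (-7.5826)·(2), (-7.5826)·(-1.5826) - (-2)·(-2)) ≈ (-7.1652, 19.1652, 8).
  Rescale (multiply by -1 so the first nonzero entry is positive): u = (7.1652, -19.1652, -8).
  ||u|| = √((7.1652)² + (-19.1652)² + (-8)²) = √(482.6424) ≈ 21.9691,  v_1 = u/||u|| ≈ (0.3261, -0.8724, -0.3641) (||v_1|| = 1).

λ_1 = 10.5826,  λ_2 = 4,  λ_3 = 1.4174;  v_1 ≈ (0.3261, -0.8724, -0.3641)


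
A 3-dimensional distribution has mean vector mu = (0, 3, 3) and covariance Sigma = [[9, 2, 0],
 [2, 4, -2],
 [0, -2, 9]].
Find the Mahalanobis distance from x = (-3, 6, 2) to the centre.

Step 1 — centre the observation: (x - mu) = (-3, 3, -1).

Step 2 — invert Sigma (cofactor / det for 3×3, or solve directly):
  Sigma^{-1} = [[0.127, -0.0714, -0.0159],
 [-0.0714, 0.3214, 0.0714],
 [-0.0159, 0.0714, 0.127]].

Step 3 — form the quadratic (x - mu)^T · Sigma^{-1} · (x - mu):
  Sigma^{-1} · (x - mu) = (-0.5794, 1.1071, 0.1349).
  (x - mu)^T · [Sigma^{-1} · (x - mu)] = (-3)·(-0.5794) + (3)·(1.1071) + (-1)·(0.1349) = 4.9246.

Step 4 — take square root: d = √(4.9246) ≈ 2.2191.

d(x, mu) = √(4.9246) ≈ 2.2191


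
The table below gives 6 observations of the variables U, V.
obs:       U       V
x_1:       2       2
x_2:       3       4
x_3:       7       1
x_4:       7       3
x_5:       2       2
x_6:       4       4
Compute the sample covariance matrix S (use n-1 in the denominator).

Step 1 — column means:
  mean(U) = (2 + 3 + 7 + 7 + 2 + 4) / 6 = 25/6 = 4.1667
  mean(V) = (2 + 4 + 1 + 3 + 2 + 4) / 6 = 16/6 = 2.6667

Step 2 — sample covariance S[i,j] = (1/(n-1)) · Σ_k (x_{k,i} - mean_i) · (x_{k,j} - mean_j), with n-1 = 5.
  S[U,U] = ((-2.1667)·(-2.1667) + (-1.1667)·(-1.1667) + (2.8333)·(2.8333) + (2.8333)·(2.8333) + (-2.1667)·(-2.1667) + (-0.1667)·(-0.1667)) / 5 = 26.8333/5 = 5.3667
  S[U,V] = ((-2.1667)·(-0.6667) + (-1.1667)·(1.3333) + (2.8333)·(-1.6667) + (2.8333)·(0.3333) + (-2.1667)·(-0.6667) + (-0.1667)·(1.3333)) / 5 = -2.6667/5 = -0.5333
  S[V,V] = ((-0.6667)·(-0.6667) + (1.3333)·(1.3333) + (-1.6667)·(-1.6667) + (0.3333)·(0.3333) + (-0.6667)·(-0.6667) + (1.3333)·(1.3333)) / 5 = 7.3333/5 = 1.4667

S is symmetric (S[j,i] = S[i,j]). Assembling:

S = [[5.3667, -0.5333],
 [-0.5333, 1.4667]]


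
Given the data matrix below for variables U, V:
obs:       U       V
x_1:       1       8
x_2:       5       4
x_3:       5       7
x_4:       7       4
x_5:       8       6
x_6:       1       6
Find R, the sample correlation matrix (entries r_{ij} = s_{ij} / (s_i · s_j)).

Step 1 — column means:
  mean(U) = (1 + 5 + 5 + 7 + 8 + 1) / 6 = 27/6 = 4.5
  mean(V) = (8 + 4 + 7 + 4 + 6 + 6) / 6 = 35/6 = 5.8333

Step 2 — sample variances and covariances s[i,j] = (1/(n-1)) · Σ_k (x_{k,i} - mean_i) · (x_{k,j} - mean_j), with n-1 = 5:
  s[U,U] = ((-3.5)·(-3.5) + (0.5)·(0.5) + (0.5)·(0.5) + (2.5)·(2.5) + (3.5)·(3.5) + (-3.5)·(-3.5)) / 5 = 43.5/5 = 8.7
  s[U,V] = ((-3.5)·(2.1667) + (0.5)·(-1.8333) + (0.5)·(1.1667) + (2.5)·(-1.8333) + (3.5)·(0.1667) + (-3.5)·(0.1667)) / 5 = -12.5/5 = -2.5
  s[V,V] = ((2.1667)·(2.1667) + (-1.8333)·(-1.8333) + (1.1667)·(1.1667) + (-1.8333)·(-1.8333) + (0.1667)·(0.1667) + (0.1667)·(0.1667)) / 5 = 12.8333/5 = 2.5667
  Sample standard deviations s_i = √(s[i,i]):
  s(U) = √(8.7) = 2.9496
  s(V) = √(2.5667) = 1.6021

Step 3 — r_{ij} = s_{ij} / (s_i · s_j):
  r[U,U] = 1 (diagonal).
  r[U,V] = -2.5 / (2.9496 · 1.6021) = -2.5 / 4.7255 = -0.529
  r[V,V] = 1 (diagonal).

R is symmetric with unit diagonal. Assembling:

R = [[1, -0.529],
 [-0.529, 1]]


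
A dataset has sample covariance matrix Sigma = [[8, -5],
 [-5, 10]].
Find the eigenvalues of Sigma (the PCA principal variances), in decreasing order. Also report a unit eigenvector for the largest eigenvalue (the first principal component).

Step 1 — characteristic polynomial of 2×2 Sigma:
  det(Sigma - λI) = λ² - trace · λ + det = 0.
  trace = 8 + 10 = 18, det = 8·10 - (-5)² = 55.
Step 2 — discriminant:
  Δ = trace² - 4·det = 324 - 220 = 104.
Step 3 — eigenvalues:
  λ = (trace ± √Δ)/2 = (18 ± 10.198)/2,
  λ_1 = 14.099,  λ_2 = 3.901.

Step 4 — unit eigenvector for λ_1: solve (Sigma - λ_1 I)v = 0. First row:
  (8 - 14.099)·v_x + (-5)·v_y = 0, i.e. (-6.099)·v_x + (-5)·v_y = 0,
  so v ∝ (b, λ_1 - a) = (-5, 6.099); multiply by -1 so the first entry is positive: u = (5, -6.099).
  ||u|| = √((5)² + (-6.099)²) = √(62.198) ≈ 7.8866,
  v_1 = u/||u|| ≈ (0.634, -0.7733) (||v_1|| = 1).

λ_1 = 14.099,  λ_2 = 3.901;  v_1 ≈ (0.634, -0.7733)


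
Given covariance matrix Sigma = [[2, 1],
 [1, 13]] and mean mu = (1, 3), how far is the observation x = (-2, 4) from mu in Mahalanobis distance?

Step 1 — centre the observation: (x - mu) = (-3, 1).

Step 2 — invert Sigma. det(Sigma) = 2·13 - (1)² = 25.
  Sigma^{-1} = (1/det) · [[d, -b], [-b, a]] = [[0.52, -0.04],
 [-0.04, 0.08]].

Step 3 — form the quadratic (x - mu)^T · Sigma^{-1} · (x - mu):
  Sigma^{-1} · (x - mu) = (-1.6, 0.2).
  (x - mu)^T · [Sigma^{-1} · (x - mu)] = (-3)·(-1.6) + (1)·(0.2) = 5.

Step 4 — take square root: d = √(5) ≈ 2.2361.

d(x, mu) = √(5) ≈ 2.2361


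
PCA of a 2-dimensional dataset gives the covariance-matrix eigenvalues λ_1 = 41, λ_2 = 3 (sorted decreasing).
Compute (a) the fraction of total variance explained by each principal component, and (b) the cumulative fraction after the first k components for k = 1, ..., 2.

Step 1 — total variance = trace(Sigma) = Σ λ_i = 41 + 3 = 44.

Step 2 — fraction explained by component i = λ_i / Σ λ:
  PC1: 41/44 = 0.9318
  PC2: 3/44 = 0.0682

Step 3 — cumulative fraction after k components = (λ_1 + ... + λ_k) / Σ λ:
  k = 1: 41/44 = 0.9318
  k = 2: (41 + 3)/44 = 44/44 = 1

Summary (fraction, with percent):

explained: PC1 0.9318 (93.18%), PC2 0.0682 (6.82%);  cumulative: 0.9318, 1


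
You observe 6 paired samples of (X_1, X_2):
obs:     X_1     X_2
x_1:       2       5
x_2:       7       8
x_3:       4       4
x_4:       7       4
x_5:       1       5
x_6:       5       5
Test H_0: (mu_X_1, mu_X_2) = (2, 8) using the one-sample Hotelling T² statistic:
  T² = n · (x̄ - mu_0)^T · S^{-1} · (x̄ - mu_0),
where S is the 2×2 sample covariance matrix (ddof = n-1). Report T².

Step 1 — sample mean vector:
  mean(X_1) = (2 + 7 + 4 + 7 + 1 + 5) / 6 = 26/6 = 4.3333
  mean(X_2) = (5 + 8 + 4 + 4 + 5 + 5) / 6 = 31/6 = 5.1667
  x̄ = (4.3333, 5.1667),  deviation x̄ - mu_0 = (4.3333, 5.1667) - (2, 8) = (2.3333, -2.8333).

Step 2 — sample covariance matrix, S[i,j] = (1/(n-1)) · Σ_k (x_{k,i} - mean_i) · (x_{k,j} - mean_j), divisor n-1 = 5:
  S[X_1,X_1] = ((-2.3333)·(-2.3333) + (2.6667)·(2.6667) + (-0.3333)·(-0.3333) + (2.6667)·(2.6667) + (-3.3333)·(-3.3333) + (0.6667)·(0.6667)) / 5 = 31.3333/5 = 6.2667
  S[X_1,X_2] = ((-2.3333)·(-0.1667) + (2.6667)·(2.8333) + (-0.3333)·(-1.1667) + (2.6667)·(-1.1667) + (-3.3333)·(-0.1667) + (0.6667)·(-0.1667)) / 5 = 5.6667/5 = 1.1333
  S[X_2,X_2] = ((-0.1667)·(-0.1667) + (2.8333)·(2.8333) + (-1.1667)·(-1.1667) + (-1.1667)·(-1.1667) + (-0.1667)·(-0.1667) + (-0.1667)·(-0.1667)) / 5 = 10.8333/5 = 2.1667
  S = [[6.2667, 1.1333],
 [1.1333, 2.1667]].

Step 3 — invert S. det(S) = 6.2667·2.1667 - (1.1333)² = 12.2933.
  S^{-1} = (1/det) · [[d, -b], [-b, a]] = [[0.1762, -0.0922],
 [-0.0922, 0.5098]].

Step 4 — quadratic form (x̄ - mu_0)^T · S^{-1} · (x̄ - mu_0):
  S^{-1} · (x̄ - mu_0) = (0.6725, -1.6594),
  (x̄ - mu_0)^T · [...] = (2.3333)·(0.6725) + (-2.8333)·(-1.6594) = 6.2708.

Step 5 — scale by n: T² = 6 · 6.2708 = 37.6247.

T² ≈ 37.6247


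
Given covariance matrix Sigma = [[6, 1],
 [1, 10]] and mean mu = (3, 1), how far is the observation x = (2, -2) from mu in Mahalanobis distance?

Step 1 — centre the observation: (x - mu) = (-1, -3).

Step 2 — invert Sigma. det(Sigma) = 6·10 - (1)² = 59.
  Sigma^{-1} = (1/det) · [[d, -b], [-b, a]] = [[0.1695, -0.0169],
 [-0.0169, 0.1017]].

Step 3 — form the quadratic (x - mu)^T · Sigma^{-1} · (x - mu):
  Sigma^{-1} · (x - mu) = (-0.1186, -0.2881).
  (x - mu)^T · [Sigma^{-1} · (x - mu)] = (-1)·(-0.1186) + (-3)·(-0.2881) = 0.9831.

Step 4 — take square root: d = √(0.9831) ≈ 0.9915.

d(x, mu) = √(0.9831) ≈ 0.9915


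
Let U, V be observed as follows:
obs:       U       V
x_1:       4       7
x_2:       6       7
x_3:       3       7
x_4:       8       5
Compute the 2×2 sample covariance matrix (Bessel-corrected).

Step 1 — column means:
  mean(U) = (4 + 6 + 3 + 8) / 4 = 21/4 = 5.25
  mean(V) = (7 + 7 + 7 + 5) / 4 = 26/4 = 6.5

Step 2 — sample covariance S[i,j] = (1/(n-1)) · Σ_k (x_{k,i} - mean_i) · (x_{k,j} - mean_j), with n-1 = 3.
  S[U,U] = ((-1.25)·(-1.25) + (0.75)·(0.75) + (-2.25)·(-2.25) + (2.75)·(2.75)) / 3 = 14.75/3 = 4.9167
  S[U,V] = ((-1.25)·(0.5) + (0.75)·(0.5) + (-2.25)·(0.5) + (2.75)·(-1.5)) / 3 = -5.5/3 = -1.8333
  S[V,V] = ((0.5)·(0.5) + (0.5)·(0.5) + (0.5)·(0.5) + (-1.5)·(-1.5)) / 3 = 3/3 = 1

S is symmetric (S[j,i] = S[i,j]). Assembling:

S = [[4.9167, -1.8333],
 [-1.8333, 1]]


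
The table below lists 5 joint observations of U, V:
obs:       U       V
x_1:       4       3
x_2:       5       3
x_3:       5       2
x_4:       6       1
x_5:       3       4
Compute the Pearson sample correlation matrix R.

Step 1 — column means:
  mean(U) = (4 + 5 + 5 + 6 + 3) / 5 = 23/5 = 4.6
  mean(V) = (3 + 3 + 2 + 1 + 4) / 5 = 13/5 = 2.6

Step 2 — sample variances and covariances s[i,j] = (1/(n-1)) · Σ_k (x_{k,i} - mean_i) · (x_{k,j} - mean_j), with n-1 = 4:
  s[U,U] = ((-0.6)·(-0.6) + (0.4)·(0.4) + (0.4)·(0.4) + (1.4)·(1.4) + (-1.6)·(-1.6)) / 4 = 5.2/4 = 1.3
  s[U,V] = ((-0.6)·(0.4) + (0.4)·(0.4) + (0.4)·(-0.6) + (1.4)·(-1.6) + (-1.6)·(1.4)) / 4 = -4.8/4 = -1.2
  s[V,V] = ((0.4)·(0.4) + (0.4)·(0.4) + (-0.6)·(-0.6) + (-1.6)·(-1.6) + (1.4)·(1.4)) / 4 = 5.2/4 = 1.3
  Sample standard deviations s_i = √(s[i,i]):
  s(U) = √(1.3) = 1.1402
  s(V) = √(1.3) = 1.1402

Step 3 — r_{ij} = s_{ij} / (s_i · s_j):
  r[U,U] = 1 (diagonal).
  r[U,V] = -1.2 / (1.1402 · 1.1402) = -1.2 / 1.3 = -0.9231
  r[V,V] = 1 (diagonal).

R is symmetric with unit diagonal. Assembling:

R = [[1, -0.9231],
 [-0.9231, 1]]


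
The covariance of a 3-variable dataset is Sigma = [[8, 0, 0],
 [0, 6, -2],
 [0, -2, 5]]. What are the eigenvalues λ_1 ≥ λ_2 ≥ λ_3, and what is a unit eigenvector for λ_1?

Step 1 — characteristic polynomial p(λ) = det(λI - Sigma) = λ³ - tr·λ² + c_1·λ - det, where tr = trace, c_1 = sum of the principal 2×2 minors, det = det(Sigma):
  tr = 8 + 6 + 5 = 19,
  c_1 = (8·6 - (0)²) + (8·5 - (0)²) + (6·5 - (-2)²) = 48 + 40 + 26 = 114,
  det = 8·(6·5 - (-2)²) - (0)·((0)·5 - (-2)·(0)) + (0)·((0)·(-2) - 6·(0)) = 8·(26) - (0)·(0) + (0)·(0) = 208.
  So p(λ) = λ³ - 19λ² + 114λ - 208.
Step 2 — look for an integer root (rational root theorem: any rational root is an integer divisor of 208). Testing λ = 8:
  p(8) = 512 - 1216 + 912 - 208 = 0  ✓
  Dividing out (λ - 8): p(λ) = (λ - 8)(λ² - 11λ + 26).
Step 3 — remaining eigenvalues from the quadratic λ² - 11λ + 26 = 0:
  Δ = 11² - 4·26 = 121 - 104 = 17,  λ = (11 ± √17)/2 = (11 ± 4.1231)/2 ≈ 7.5616 or 3.4384.
  Sorted: λ_1 = 8,  λ_2 = 7.5616,  λ_3 = 3.4384  (check: sum = 19 = tr ✓).

Step 4 — unit eigenvector for λ_1 = 8: v spans the null space of (Sigma - λ_1 I), whose rows are
  r_1 = (0, 0, 0),  r_2 = (0, -2, -2),  r_3 = (0, -2, -3).
  v is orthogonal to every row, so take v ∝ r_2 × r_3 = ((-2)·(-3) - (-2)·(-2), (-2)·(0) - (0)·(-3), (0)·(-2) - (-2)·(0)) = (2, 0, 0).
  Rescale (divide by 2): u = (1, 0, 0).
  ||u|| = √((1)² + (0)² + (0)²) = √(1) = 1,  v_1 = u/||u|| ≈ (1, 0, 0) (||v_1|| = 1).

λ_1 = 8,  λ_2 = 7.5616,  λ_3 = 3.4384;  v_1 ≈ (1, 0, 0)
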